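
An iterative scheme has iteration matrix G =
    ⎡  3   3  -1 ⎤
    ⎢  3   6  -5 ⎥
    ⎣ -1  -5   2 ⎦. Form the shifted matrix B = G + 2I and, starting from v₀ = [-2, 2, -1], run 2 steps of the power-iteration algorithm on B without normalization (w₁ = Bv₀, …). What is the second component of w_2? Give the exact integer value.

171

B = G + 2I has rows (5, 3, -1); (3, 8, -5); (-1, -5, 4)
w1 = Bv₀ = (5·(-2) + 3·2 + (-1)·(-1); 3·(-2) + 8·2 + (-5)·(-1); (-1)·(-2) + (-5)·2 + 4·(-1)) = (-3, 15, -12)
w2 = Bw1 = (5·(-3) + 3·15 + (-1)·(-12); 3·(-3) + 8·15 + (-5)·(-12); (-1)·(-3) + (-5)·15 + 4·(-12)) = (42, 171, -120)
Requested component of w2: 171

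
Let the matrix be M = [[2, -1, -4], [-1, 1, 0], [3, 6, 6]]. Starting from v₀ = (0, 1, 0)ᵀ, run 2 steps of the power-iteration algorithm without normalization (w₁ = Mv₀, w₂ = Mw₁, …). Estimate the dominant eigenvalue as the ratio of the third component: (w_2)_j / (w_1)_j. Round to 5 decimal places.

6.50000

w1 = Mv₀ = (-1, 1, 6)
w2 = Mw1 = (-27, 2, 39)
Ratio at component: 39 / 6 = 6.50000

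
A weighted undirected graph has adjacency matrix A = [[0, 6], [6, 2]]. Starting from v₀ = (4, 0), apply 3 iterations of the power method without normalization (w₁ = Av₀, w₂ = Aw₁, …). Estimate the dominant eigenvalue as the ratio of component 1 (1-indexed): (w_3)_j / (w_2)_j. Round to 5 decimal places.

2.00000

w1 = Av₀ = (0·4 + 6·0; 6·4 + 2·0) = (0, 24)
w2 = Aw1 = (0·0 + 6·24; 6·0 + 2·24) = (144, 48)
w3 = Aw2 = (288, 960)
Ratio at component: 288 / 144 = 2.00000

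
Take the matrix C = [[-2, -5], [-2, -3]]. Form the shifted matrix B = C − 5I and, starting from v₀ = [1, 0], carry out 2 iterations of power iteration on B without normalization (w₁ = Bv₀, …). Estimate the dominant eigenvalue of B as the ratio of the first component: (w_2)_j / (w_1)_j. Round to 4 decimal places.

B = C − 5I has rows (-7, -5); (-2, -8)
w1 = Bv₀ = (-7, -2)
w2 = Bw1 = (59, 30)
Ratio: 59/-7 = -8.4286

μ ≈ -8.4286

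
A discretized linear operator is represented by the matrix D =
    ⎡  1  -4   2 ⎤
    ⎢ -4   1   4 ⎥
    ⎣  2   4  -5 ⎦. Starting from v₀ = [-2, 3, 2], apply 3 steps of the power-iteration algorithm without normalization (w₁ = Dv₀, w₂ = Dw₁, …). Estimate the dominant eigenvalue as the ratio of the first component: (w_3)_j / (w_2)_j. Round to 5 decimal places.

1.80000

w1 = Dv₀ = (-10, 19, -2)
w2 = Dw1 = (-90, 51, 66)
w3 = Dw2 = (-162, 675, -306)
Ratio at component: -162 / -90 = 1.80000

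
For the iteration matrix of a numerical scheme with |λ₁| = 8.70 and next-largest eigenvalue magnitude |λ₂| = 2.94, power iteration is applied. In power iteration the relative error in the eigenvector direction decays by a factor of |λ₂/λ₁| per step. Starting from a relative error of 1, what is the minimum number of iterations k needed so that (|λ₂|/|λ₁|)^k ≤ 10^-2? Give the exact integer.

|λ₂/λ₁| = 2.94/8.70 = 0.33793
Need k ≥ ln(10^-2) / ln(0.33793) = -4.6052 / -1.0849 ≈ 4.245
Smallest integer k satisfying the bound: 5

5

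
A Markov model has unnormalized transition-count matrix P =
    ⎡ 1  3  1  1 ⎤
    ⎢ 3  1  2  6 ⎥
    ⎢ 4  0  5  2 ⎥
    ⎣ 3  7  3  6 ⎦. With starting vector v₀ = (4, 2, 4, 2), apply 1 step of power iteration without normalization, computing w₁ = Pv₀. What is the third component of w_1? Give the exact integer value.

w1 = Pv₀ = (1·4 + 3·2 + 1·4 + 1·2; 3·4 + 1·2 + 2·4 + 6·2; 4·4 + 0·2 + 5·4 + 2·2; 3·4 + 7·2 + 3·4 + 6·2) = (16, 34, 40, 50)
The requested component of w1 is 40.

40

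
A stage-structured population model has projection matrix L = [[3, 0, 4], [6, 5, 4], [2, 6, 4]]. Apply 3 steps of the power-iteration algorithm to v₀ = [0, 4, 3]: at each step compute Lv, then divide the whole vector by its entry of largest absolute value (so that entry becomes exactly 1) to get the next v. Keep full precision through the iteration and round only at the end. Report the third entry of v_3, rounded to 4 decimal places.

0.9218

Lv0 = (12.00000, 32.00000, 36.00000); divide by 36.00000 → v1 = (0.33333, 0.88889, 1.00000)
Lv1 = (5.00000, 10.44444, 10.00000); divide by 10.44444 → v2 = (0.47872, 1.00000, 0.95745)
Lv2 = (5.26596, 11.70213, 10.78723); divide by 11.70213 → v3 = (0.45000, 1.00000, 0.92182)
Requested entry of v3: 4056/4400 = 0.9218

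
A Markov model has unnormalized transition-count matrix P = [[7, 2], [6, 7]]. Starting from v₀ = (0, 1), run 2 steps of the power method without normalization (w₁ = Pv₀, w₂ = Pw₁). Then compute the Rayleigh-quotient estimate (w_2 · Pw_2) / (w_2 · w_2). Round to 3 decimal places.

w1 = Pv₀ = (7·0 + 2·1; 6·0 + 7·1) = (2, 7)
w2 = Pw1 = (7·2 + 2·7; 6·2 + 7·7) = (28, 61)
Pw2 = (318, 595)
w2·Pw2 = 28·318 + 61·595 = 45199; w2·w2 = 28·28 + 61·61 = 4505
λ ≈ 45199/4505 = 10.033

10.033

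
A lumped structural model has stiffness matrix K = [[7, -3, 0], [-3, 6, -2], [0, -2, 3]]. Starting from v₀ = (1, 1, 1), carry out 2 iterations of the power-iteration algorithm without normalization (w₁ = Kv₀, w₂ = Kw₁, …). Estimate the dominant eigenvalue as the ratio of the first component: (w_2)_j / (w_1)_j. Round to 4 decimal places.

6.2500

w1 = Kv₀ = (7·1 + (-3)·1 + 0·1; (-3)·1 + 6·1 + (-2)·1; 0·1 + (-2)·1 + 3·1) = (4, 1, 1)
w2 = Kw1 = (7·4 + (-3)·1 + 0·1; (-3)·4 + 6·1 + (-2)·1; 0·4 + (-2)·1 + 3·1) = (25, -8, 1)
Ratio at component: 25 / 4 = 6.2500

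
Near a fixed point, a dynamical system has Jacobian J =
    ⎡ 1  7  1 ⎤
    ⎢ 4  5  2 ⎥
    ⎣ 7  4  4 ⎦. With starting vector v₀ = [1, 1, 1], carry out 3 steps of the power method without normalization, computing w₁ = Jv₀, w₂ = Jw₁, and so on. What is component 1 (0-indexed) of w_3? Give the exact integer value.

w1 = Jv₀ = (1·1 + 7·1 + 1·1; 4·1 + 5·1 + 2·1; 7·1 + 4·1 + 4·1) = (9, 11, 15)
w2 = Jw1 = (1·9 + 7·11 + 1·15; 4·9 + 5·11 + 2·15; 7·9 + 4·11 + 4·15) = (101, 121, 167)
w3 = Jw2 = (1115, 1343, 1859)
The requested component of w3 is 1343.

1343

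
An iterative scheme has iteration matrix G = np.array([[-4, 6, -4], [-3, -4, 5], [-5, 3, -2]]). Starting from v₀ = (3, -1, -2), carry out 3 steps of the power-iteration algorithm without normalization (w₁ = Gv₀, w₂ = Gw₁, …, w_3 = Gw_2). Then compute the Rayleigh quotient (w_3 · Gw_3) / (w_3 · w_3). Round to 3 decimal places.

w1 = Gv₀ = (-10, -15, -14)
w2 = Gw1 = (6, 20, 33)
w3 = Gw2 = (-36, 67, -36)
Gw3 = (690, -340, 453)
w3·Gw3 = (-36)·690 + 67·(-340) + (-36)·453 = -63928; w3·w3 = (-36)·(-36) + 67·67 + (-36)·(-36) = 7081
λ ≈ -63928/7081 = -9.028

λ ≈ -9.028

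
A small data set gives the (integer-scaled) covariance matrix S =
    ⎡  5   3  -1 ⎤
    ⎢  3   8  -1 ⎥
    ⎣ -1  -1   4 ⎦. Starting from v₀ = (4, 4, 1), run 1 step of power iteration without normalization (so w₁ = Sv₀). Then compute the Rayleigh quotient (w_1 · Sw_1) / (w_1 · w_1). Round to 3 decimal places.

λ ≈ 9.997

w1 = Sv₀ = (5·4 + 3·4 + (-1)·1; 3·4 + 8·4 + (-1)·1; (-1)·4 + (-1)·4 + 4·1) = (31, 43, -4)
Sw1 = (288, 441, -90)
w1·Sw1 = 31·288 + 43·441 + (-4)·(-90) = 28251; w1·w1 = 31·31 + 43·43 + (-4)·(-4) = 2826
λ ≈ 28251/2826 = 9.997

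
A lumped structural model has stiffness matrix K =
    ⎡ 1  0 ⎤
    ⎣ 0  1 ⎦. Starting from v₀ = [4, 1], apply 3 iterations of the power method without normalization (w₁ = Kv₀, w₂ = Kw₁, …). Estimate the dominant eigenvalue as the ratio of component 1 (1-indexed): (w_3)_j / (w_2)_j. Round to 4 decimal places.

1.0000

w1 = Kv₀ = (1·4 + 0·1; 0·4 + 1·1) = (4, 1)
w2 = Kw1 = (1·4 + 0·1; 0·4 + 1·1) = (4, 1)
w3 = Kw2 = (4, 1)
Ratio at component: 4 / 4 = 1.0000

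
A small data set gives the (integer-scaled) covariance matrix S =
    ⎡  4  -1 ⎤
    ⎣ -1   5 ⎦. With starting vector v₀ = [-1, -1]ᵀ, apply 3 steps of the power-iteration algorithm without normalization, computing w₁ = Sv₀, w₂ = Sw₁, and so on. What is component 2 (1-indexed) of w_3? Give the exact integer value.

w1 = Sv₀ = (4·(-1) + (-1)·(-1); (-1)·(-1) + 5·(-1)) = (-3, -4)
w2 = Sw1 = (4·(-3) + (-1)·(-4); (-1)·(-3) + 5·(-4)) = (-8, -17)
w3 = Sw2 = (-15, -77)
The requested component of w3 is -77.

-77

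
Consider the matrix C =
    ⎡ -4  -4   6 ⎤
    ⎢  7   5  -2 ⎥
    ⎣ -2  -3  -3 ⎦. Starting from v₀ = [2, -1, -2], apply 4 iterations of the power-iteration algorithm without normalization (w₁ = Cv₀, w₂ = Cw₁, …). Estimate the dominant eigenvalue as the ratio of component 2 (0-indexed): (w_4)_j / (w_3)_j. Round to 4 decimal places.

w1 = Cv₀ = ((-4)·2 + (-4)·(-1) + 6·(-2); 7·2 + 5·(-1) + (-2)·(-2); (-2)·2 + (-3)·(-1) + (-3)·(-2)) = (-16, 13, 5)
w2 = Cw1 = ((-4)·(-16) + (-4)·13 + 6·5; 7·(-16) + 5·13 + (-2)·5; (-2)·(-16) + (-3)·13 + (-3)·5) = (42, -57, -22)
w3 = Cw2 = (-72, 53, 153)
w4 = Cw3 = (994, -545, -474)
Ratio at component: -474 / 153 = -3.0980

λ ≈ -3.0980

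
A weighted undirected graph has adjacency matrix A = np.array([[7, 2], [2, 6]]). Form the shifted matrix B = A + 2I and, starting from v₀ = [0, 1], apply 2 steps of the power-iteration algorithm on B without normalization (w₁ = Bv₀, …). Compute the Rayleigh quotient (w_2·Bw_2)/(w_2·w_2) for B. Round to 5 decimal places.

μ ≈ 9.80000

B = A + 2I has rows (9, 2); (2, 8)
w1 = Bv₀ = (9·0 + 2·1; 2·0 + 8·1) = (2, 8)
w2 = Bw1 = (9·2 + 2·8; 2·2 + 8·8) = (34, 68)
Bw2 = (442, 612)
w2·Bw2 = 56644; w2·w2 = 5780; μ ≈ 56644/5780 = 9.80000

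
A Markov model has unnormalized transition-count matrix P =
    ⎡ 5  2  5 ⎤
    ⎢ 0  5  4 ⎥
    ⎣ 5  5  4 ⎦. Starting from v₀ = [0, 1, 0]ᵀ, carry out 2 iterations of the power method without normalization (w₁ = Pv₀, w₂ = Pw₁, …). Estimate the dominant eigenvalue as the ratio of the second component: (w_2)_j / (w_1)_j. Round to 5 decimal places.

9.00000

w1 = Pv₀ = (5·0 + 2·1 + 5·0; 0·0 + 5·1 + 4·0; 5·0 + 5·1 + 4·0) = (2, 5, 5)
w2 = Pw1 = (5·2 + 2·5 + 5·5; 0·2 + 5·5 + 4·5; 5·2 + 5·5 + 4·5) = (45, 45, 55)
Ratio at component: 45 / 5 = 9.00000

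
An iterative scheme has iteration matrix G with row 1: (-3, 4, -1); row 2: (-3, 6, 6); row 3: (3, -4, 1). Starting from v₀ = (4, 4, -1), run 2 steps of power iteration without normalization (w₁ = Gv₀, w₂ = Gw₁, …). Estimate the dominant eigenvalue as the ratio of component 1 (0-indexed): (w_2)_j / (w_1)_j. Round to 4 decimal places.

λ ≈ -1.5000

w1 = Gv₀ = ((-3)·4 + 4·4 + (-1)·(-1); (-3)·4 + 6·4 + 6·(-1); 3·4 + (-4)·4 + 1·(-1)) = (5, 6, -5)
w2 = Gw1 = ((-3)·5 + 4·6 + (-1)·(-5); (-3)·5 + 6·6 + 6·(-5); 3·5 + (-4)·6 + 1·(-5)) = (14, -9, -14)
Ratio at component: -9 / 6 = -1.5000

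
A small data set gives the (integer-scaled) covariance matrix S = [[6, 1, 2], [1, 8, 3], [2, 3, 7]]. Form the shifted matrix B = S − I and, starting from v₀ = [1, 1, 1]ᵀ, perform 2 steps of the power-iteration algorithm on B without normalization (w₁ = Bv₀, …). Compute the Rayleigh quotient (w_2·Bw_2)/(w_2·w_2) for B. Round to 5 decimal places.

μ ≈ 10.33595

B = S − I has rows (5, 1, 2); (1, 7, 3); (2, 3, 6)
w1 = Bv₀ = (5·1 + 1·1 + 2·1; 1·1 + 7·1 + 3·1; 2·1 + 3·1 + 6·1) = (8, 11, 11)
w2 = Bw1 = (5·8 + 1·11 + 2·11; 1·8 + 7·11 + 3·11; 2·8 + 3·11 + 6·11) = (73, 118, 115)
Bw2 = (713, 1244, 1190)
w2·Bw2 = 335691; w2·w2 = 32478; μ ≈ 335691/32478 = 10.33595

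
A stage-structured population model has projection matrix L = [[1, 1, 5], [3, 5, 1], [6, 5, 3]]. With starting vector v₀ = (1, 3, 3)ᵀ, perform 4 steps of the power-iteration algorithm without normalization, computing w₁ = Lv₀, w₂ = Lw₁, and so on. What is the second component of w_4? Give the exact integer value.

18003

w1 = Lv₀ = (1·1 + 1·3 + 5·3; 3·1 + 5·3 + 1·3; 6·1 + 5·3 + 3·3) = (19, 21, 30)
w2 = Lw1 = (1·19 + 1·21 + 5·30; 3·19 + 5·21 + 1·30; 6·19 + 5·21 + 3·30) = (190, 192, 309)
w3 = Lw2 = (1927, 1839, 3027)
w4 = Lw3 = (18901, 18003, 29838)
The requested component of w4 is 18003.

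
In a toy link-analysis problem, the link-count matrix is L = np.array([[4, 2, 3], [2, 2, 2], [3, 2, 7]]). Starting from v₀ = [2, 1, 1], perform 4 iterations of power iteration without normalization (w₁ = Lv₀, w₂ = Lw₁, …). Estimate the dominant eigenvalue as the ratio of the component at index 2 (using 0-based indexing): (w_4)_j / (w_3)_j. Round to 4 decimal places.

λ ≈ 9.8746

w1 = Lv₀ = (13, 8, 15)
w2 = Lw1 = (113, 72, 160)
w3 = Lw2 = (1076, 690, 1603)
w4 = Lw3 = (10493, 6738, 15829)
Ratio at component: 15829 / 1603 = 9.8746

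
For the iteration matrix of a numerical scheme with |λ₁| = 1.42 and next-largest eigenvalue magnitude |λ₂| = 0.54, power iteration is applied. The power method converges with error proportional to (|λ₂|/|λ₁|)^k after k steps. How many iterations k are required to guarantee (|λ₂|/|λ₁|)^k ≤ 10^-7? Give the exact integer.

|λ₂/λ₁| = 0.54/1.42 = 0.38028
Need k ≥ ln(10^-7) / ln(0.38028) = -16.1181 / -0.9668 ≈ 16.671
Smallest integer k satisfying the bound: 17

17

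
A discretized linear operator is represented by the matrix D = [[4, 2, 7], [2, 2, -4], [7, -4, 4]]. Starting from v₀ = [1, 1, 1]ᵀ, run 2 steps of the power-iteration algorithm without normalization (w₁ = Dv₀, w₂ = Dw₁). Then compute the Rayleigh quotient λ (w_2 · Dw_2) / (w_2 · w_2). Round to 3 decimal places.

10.950

w1 = Dv₀ = (4·1 + 2·1 + 7·1; 2·1 + 2·1 + (-4)·1; 7·1 + (-4)·1 + 4·1) = (13, 0, 7)
w2 = Dw1 = (4·13 + 2·0 + 7·7; 2·13 + 2·0 + (-4)·7; 7·13 + (-4)·0 + 4·7) = (101, -2, 119)
Dw2 = (1233, -278, 1191)
w2·Dw2 = 101·1233 + (-2)·(-278) + 119·1191 = 266818; w2·w2 = 101·101 + (-2)·(-2) + 119·119 = 24366
λ ≈ 266818/24366 = 10.950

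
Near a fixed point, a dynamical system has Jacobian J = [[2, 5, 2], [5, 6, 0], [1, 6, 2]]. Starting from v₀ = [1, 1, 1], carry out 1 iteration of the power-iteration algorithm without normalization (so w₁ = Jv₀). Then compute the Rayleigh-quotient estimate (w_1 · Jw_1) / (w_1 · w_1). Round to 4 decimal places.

w1 = Jv₀ = (9, 11, 9)
Jw1 = (91, 111, 93)
w1·Jw1 = 9·91 + 11·111 + 9·93 = 2877; w1·w1 = 9·9 + 11·11 + 9·9 = 283
λ ≈ 2877/283 = 10.1661

10.1661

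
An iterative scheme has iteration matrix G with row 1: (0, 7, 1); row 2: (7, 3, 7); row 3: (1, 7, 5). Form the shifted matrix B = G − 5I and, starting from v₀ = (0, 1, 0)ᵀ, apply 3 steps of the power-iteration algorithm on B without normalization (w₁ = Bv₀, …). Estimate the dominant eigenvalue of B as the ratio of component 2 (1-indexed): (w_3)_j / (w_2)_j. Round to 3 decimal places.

-5.363

B = G − 5I has rows (-5, 7, 1); (7, -2, 7); (1, 7, 0)
w1 = Bv₀ = (7, -2, 7)
w2 = Bw1 = (-42, 102, -7)
w3 = Bw2 = (917, -547, 672)
Ratio: -547/102 = -5.363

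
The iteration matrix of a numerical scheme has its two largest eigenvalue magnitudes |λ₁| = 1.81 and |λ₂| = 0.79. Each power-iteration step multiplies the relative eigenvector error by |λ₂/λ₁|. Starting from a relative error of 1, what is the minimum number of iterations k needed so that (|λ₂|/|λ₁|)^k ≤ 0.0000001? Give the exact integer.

20

|λ₂/λ₁| = 0.79/1.81 = 0.43646
Need k ≥ ln(0.0000001) / ln(0.43646) = -16.1181 / -0.8290 ≈ 19.442
Smallest integer k satisfying the bound: 20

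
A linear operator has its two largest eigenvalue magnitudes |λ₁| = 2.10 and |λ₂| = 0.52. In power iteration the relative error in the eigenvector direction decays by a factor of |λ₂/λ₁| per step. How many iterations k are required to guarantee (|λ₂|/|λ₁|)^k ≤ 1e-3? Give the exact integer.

|λ₂/λ₁| = 0.52/2.10 = 0.24762
Need k ≥ ln(1e-3) / ln(0.24762) = -6.9078 / -1.3959 ≈ 4.949
Smallest integer k satisfying the bound: 5

5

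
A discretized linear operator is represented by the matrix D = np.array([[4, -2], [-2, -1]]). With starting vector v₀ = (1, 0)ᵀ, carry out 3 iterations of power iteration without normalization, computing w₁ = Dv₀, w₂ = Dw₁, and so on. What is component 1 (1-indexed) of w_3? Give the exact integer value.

w1 = Dv₀ = (4, -2)
w2 = Dw1 = (20, -6)
w3 = Dw2 = (92, -34)
The requested component of w3 is 92.

92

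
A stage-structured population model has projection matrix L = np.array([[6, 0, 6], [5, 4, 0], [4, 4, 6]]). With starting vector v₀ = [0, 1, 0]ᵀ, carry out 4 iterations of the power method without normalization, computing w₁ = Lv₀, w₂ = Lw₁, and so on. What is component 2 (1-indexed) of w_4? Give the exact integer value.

w1 = Lv₀ = (0, 4, 4)
w2 = Lw1 = (24, 16, 40)
w3 = Lw2 = (384, 184, 400)
w4 = Lw3 = (4704, 2656, 4672)
The requested component of w4 is 2656.

2656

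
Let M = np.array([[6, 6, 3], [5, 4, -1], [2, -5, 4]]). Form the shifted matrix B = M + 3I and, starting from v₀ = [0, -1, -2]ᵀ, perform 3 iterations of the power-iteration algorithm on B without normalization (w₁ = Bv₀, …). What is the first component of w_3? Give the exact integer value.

B = M + 3I has rows (9, 6, 3); (5, 7, -1); (2, -5, 7)
w1 = Bv₀ = (9·0 + 6·(-1) + 3·(-2); 5·0 + 7·(-1) + (-1)·(-2); 2·0 + (-5)·(-1) + 7·(-2)) = (-12, -5, -9)
w2 = Bw1 = (9·(-12) + 6·(-5) + 3·(-9); 5·(-12) + 7·(-5) + (-1)·(-9); 2·(-12) + (-5)·(-5) + 7·(-9)) = (-165, -86, -62)
w3 = Bw2 = (-2187, -1365, -334)
Requested component of w3: -2187

-2187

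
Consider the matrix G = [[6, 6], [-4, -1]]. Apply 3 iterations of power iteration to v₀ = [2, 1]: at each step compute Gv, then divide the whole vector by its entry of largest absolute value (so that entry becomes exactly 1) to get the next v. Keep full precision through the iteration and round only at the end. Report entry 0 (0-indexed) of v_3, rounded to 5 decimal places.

Gv0 = (18.000000, -9.000000); divide by 18.000000 → v1 = (1.000000, -0.500000)
Gv1 = (3.000000, -3.500000); divide by -3.500000 → v2 = (-0.857143, 1.000000)
Gv2 = (0.857143, 2.428571); divide by 2.428571 → v3 = (0.352941, 1.000000)
Requested entry of v3: -54/-153 = 0.35294

0.35294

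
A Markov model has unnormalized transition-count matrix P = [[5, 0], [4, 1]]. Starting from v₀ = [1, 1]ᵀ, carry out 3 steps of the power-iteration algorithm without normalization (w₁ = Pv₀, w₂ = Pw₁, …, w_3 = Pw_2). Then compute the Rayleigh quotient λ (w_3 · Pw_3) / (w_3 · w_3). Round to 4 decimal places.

w1 = Pv₀ = (5·1 + 0·1; 4·1 + 1·1) = (5, 5)
w2 = Pw1 = (5·5 + 0·5; 4·5 + 1·5) = (25, 25)
w3 = Pw2 = (125, 125)
Pw3 = (625, 625)
w3·Pw3 = 125·625 + 125·625 = 156250; w3·w3 = 125·125 + 125·125 = 31250
λ ≈ 156250/31250 = 5.0000

λ ≈ 5.0000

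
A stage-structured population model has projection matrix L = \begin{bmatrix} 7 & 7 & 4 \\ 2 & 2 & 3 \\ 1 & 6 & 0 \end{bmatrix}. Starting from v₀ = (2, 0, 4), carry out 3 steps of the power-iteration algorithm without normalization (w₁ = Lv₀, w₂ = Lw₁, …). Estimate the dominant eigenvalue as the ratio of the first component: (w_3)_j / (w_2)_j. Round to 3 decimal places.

λ ≈ 10.606

w1 = Lv₀ = (7·2 + 7·0 + 4·4; 2·2 + 2·0 + 3·4; 1·2 + 6·0 + 0·4) = (30, 16, 2)
w2 = Lw1 = (7·30 + 7·16 + 4·2; 2·30 + 2·16 + 3·2; 1·30 + 6·16 + 0·2) = (330, 98, 126)
w3 = Lw2 = (3500, 1234, 918)
Ratio at component: 3500 / 330 = 10.606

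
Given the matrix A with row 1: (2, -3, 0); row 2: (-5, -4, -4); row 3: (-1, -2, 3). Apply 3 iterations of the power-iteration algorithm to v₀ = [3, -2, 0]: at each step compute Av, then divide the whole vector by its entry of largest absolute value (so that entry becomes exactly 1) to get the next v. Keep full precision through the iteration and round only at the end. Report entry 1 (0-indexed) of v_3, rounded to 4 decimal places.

Av0 = (12.00000, -7.00000, 1.00000); divide by 12.00000 → v1 = (1.00000, -0.58333, 0.08333)
Av1 = (3.75000, -3.00000, 0.41667); divide by 3.75000 → v2 = (1.00000, -0.80000, 0.11111)
Av2 = (4.40000, -2.24444, 0.93333); divide by 4.40000 → v3 = (1.00000, -0.51010, 0.21212)
Requested entry of v3: -101/198 = -0.5101

-0.5101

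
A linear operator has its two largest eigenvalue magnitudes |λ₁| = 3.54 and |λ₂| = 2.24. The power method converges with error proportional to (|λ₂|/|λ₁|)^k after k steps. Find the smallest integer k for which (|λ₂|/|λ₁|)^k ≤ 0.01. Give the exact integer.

|λ₂/λ₁| = 2.24/3.54 = 0.63277
Need k ≥ ln(0.01) / ln(0.63277) = -4.6052 / -0.4577 ≈ 10.063
Smallest integer k satisfying the bound: 11

11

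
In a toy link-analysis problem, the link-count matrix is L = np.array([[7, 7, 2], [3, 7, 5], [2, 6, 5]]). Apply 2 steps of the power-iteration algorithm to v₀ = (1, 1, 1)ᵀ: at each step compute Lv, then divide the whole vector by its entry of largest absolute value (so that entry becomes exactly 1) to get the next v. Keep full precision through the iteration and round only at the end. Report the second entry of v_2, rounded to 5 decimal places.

Lv0 = (16.000000, 15.000000, 13.000000); divide by 16.000000 → v1 = (1.000000, 0.937500, 0.812500)
Lv1 = (15.187500, 13.625000, 11.687500); divide by 15.187500 → v2 = (1.000000, 0.897119, 0.769547)
Requested entry of v2: 218/243 = 0.89712

0.89712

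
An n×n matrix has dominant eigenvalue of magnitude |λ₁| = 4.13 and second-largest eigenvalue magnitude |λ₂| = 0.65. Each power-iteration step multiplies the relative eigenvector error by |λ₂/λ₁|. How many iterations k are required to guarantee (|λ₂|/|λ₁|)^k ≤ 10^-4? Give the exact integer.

|λ₂/λ₁| = 0.65/4.13 = 0.15738
Need k ≥ ln(10^-4) / ln(0.15738) = -9.2103 / -1.8491 ≈ 4.981
Smallest integer k satisfying the bound: 5

5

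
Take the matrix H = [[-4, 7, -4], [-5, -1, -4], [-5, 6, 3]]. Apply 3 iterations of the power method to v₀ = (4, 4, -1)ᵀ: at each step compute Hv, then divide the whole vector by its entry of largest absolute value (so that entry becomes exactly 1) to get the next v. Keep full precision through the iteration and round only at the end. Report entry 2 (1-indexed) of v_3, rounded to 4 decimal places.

1.0000

Hv0 = (16.00000, -20.00000, 1.00000); divide by -20.00000 → v1 = (-0.80000, 1.00000, -0.05000)
Hv1 = (10.40000, 3.20000, 9.85000); divide by 10.40000 → v2 = (1.00000, 0.30769, 0.94712)
Hv2 = (-5.63462, -9.09615, -0.31250); divide by -9.09615 → v3 = (0.61945, 1.00000, 0.03436)
Requested entry of v3: 1892/1892 = 1.0000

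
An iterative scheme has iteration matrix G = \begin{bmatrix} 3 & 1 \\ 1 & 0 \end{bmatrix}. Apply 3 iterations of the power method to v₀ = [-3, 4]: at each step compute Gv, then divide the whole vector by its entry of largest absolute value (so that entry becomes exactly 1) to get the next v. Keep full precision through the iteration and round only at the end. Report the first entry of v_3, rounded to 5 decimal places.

Gv0 = (-5.000000, -3.000000); divide by -5.000000 → v1 = (1.000000, 0.600000)
Gv1 = (3.600000, 1.000000); divide by 3.600000 → v2 = (1.000000, 0.277778)
Gv2 = (3.277778, 1.000000); divide by 3.277778 → v3 = (1.000000, 0.305085)
Requested entry of v3: -59/-59 = 1.00000

1.00000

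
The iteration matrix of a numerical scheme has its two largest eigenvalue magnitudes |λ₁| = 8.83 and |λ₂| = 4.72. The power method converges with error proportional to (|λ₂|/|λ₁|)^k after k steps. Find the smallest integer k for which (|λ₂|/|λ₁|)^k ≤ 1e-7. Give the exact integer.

26

|λ₂/λ₁| = 4.72/8.83 = 0.53454
Need k ≥ ln(1e-7) / ln(0.53454) = -16.1181 / -0.6263 ≈ 25.734
Smallest integer k satisfying the bound: 26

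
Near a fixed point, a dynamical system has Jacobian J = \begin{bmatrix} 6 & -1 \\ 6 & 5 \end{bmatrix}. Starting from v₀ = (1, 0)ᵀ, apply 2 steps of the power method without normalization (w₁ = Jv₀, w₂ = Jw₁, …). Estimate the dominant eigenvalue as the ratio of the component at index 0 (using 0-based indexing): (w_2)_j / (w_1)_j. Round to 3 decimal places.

w1 = Jv₀ = (6·1 + (-1)·0; 6·1 + 5·0) = (6, 6)
w2 = Jw1 = (6·6 + (-1)·6; 6·6 + 5·6) = (30, 66)
Ratio at component: 30 / 6 = 5.000

5.000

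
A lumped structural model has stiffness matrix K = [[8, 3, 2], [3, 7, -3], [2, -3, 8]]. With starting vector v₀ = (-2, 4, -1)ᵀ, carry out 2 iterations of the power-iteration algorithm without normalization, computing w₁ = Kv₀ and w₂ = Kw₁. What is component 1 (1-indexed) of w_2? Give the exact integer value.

w1 = Kv₀ = (8·(-2) + 3·4 + 2·(-1); 3·(-2) + 7·4 + (-3)·(-1); 2·(-2) + (-3)·4 + 8·(-1)) = (-6, 25, -24)
w2 = Kw1 = (8·(-6) + 3·25 + 2·(-24); 3·(-6) + 7·25 + (-3)·(-24); 2·(-6) + (-3)·25 + 8·(-24)) = (-21, 229, -279)
The requested component of w2 is -21.

-21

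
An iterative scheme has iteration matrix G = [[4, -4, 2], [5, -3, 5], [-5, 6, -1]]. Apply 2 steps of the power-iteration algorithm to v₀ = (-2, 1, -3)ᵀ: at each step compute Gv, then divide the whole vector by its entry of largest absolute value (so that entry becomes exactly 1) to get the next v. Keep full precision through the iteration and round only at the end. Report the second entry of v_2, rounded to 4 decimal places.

-0.9175

Gv0 = (-18.00000, -28.00000, 19.00000); divide by -28.00000 → v1 = (0.64286, 1.00000, -0.67857)
Gv1 = (-2.78571, -3.17857, 3.46429); divide by 3.46429 → v2 = (-0.80412, -0.91753, 1.00000)
Requested entry of v2: 89/-97 = -0.9175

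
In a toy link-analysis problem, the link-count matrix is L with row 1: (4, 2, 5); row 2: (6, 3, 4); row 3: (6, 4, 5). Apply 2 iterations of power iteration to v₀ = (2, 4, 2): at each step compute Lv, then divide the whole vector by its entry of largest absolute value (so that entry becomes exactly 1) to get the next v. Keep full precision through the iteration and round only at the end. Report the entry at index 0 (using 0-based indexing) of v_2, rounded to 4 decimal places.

0.7553

Lv0 = (26.00000, 32.00000, 38.00000); divide by 38.00000 → v1 = (0.68421, 0.84211, 1.00000)
Lv1 = (9.42105, 10.63158, 12.47368); divide by 12.47368 → v2 = (0.75527, 0.85232, 1.00000)
Requested entry of v2: 358/474 = 0.7553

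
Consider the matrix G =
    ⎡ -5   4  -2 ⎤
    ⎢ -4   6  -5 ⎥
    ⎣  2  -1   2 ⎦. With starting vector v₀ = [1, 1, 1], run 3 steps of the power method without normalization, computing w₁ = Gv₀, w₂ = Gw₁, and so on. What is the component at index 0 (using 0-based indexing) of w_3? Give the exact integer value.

-75

w1 = Gv₀ = (-3, -3, 3)
w2 = Gw1 = (-3, -21, 3)
w3 = Gw2 = (-75, -129, 21)
The requested component of w3 is -75.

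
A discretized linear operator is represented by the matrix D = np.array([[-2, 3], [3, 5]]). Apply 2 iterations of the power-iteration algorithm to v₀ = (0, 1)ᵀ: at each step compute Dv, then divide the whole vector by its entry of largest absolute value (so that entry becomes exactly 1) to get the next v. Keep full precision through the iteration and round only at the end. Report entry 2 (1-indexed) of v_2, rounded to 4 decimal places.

Dv0 = (3.00000, 5.00000); divide by 5.00000 → v1 = (0.60000, 1.00000)
Dv1 = (1.80000, 6.80000); divide by 6.80000 → v2 = (0.26471, 1.00000)
Requested entry of v2: 34/34 = 1.0000

1.0000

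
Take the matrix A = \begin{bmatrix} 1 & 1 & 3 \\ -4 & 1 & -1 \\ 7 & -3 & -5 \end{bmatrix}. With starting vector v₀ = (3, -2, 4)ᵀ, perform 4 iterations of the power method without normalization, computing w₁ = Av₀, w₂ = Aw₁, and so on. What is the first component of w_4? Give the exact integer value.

-603

w1 = Av₀ = (1·3 + 1·(-2) + 3·4; (-4)·3 + 1·(-2) + (-1)·4; 7·3 + (-3)·(-2) + (-5)·4) = (13, -18, 7)
w2 = Aw1 = (1·13 + 1·(-18) + 3·7; (-4)·13 + 1·(-18) + (-1)·7; 7·13 + (-3)·(-18) + (-5)·7) = (16, -77, 110)
w3 = Aw2 = (269, -251, -207)
w4 = Aw3 = (-603, -1120, 3671)
The requested component of w4 is -603.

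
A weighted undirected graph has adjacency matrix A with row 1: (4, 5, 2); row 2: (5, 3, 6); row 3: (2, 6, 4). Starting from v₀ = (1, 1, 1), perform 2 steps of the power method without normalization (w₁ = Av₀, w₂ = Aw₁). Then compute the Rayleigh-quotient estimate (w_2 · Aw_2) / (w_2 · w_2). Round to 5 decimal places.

w1 = Av₀ = (11, 14, 12)
w2 = Aw1 = (138, 169, 154)
Aw2 = (1705, 2121, 1906)
w2·Aw2 = 138·1705 + 169·2121 + 154·1906 = 887263; w2·w2 = 138·138 + 169·169 + 154·154 = 71321
λ ≈ 887263/71321 = 12.44042

λ ≈ 12.44042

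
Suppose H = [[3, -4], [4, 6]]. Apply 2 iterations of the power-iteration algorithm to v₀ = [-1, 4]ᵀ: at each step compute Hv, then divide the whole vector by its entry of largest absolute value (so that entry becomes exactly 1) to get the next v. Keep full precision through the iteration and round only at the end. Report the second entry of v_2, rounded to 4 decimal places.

Hv0 = (-19.00000, 20.00000); divide by 20.00000 → v1 = (-0.95000, 1.00000)
Hv1 = (-6.85000, 2.20000); divide by -6.85000 → v2 = (1.00000, -0.32117)
Requested entry of v2: 44/-137 = -0.3212

-0.3212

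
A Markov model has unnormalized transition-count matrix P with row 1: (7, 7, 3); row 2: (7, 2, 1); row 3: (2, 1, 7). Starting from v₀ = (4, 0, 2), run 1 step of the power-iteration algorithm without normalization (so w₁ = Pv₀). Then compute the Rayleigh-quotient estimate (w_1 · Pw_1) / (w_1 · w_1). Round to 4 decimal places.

12.8425

w1 = Pv₀ = (7·4 + 7·0 + 3·2; 7·4 + 2·0 + 1·2; 2·4 + 1·0 + 7·2) = (34, 30, 22)
Pw1 = (514, 320, 252)
w1·Pw1 = 34·514 + 30·320 + 22·252 = 32620; w1·w1 = 34·34 + 30·30 + 22·22 = 2540
λ ≈ 32620/2540 = 12.8425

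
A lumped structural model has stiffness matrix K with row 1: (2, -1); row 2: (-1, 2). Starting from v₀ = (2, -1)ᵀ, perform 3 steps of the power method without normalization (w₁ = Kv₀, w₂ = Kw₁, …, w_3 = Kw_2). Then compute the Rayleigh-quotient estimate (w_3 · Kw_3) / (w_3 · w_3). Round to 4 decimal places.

2.9997

w1 = Kv₀ = (2·2 + (-1)·(-1); (-1)·2 + 2·(-1)) = (5, -4)
w2 = Kw1 = (2·5 + (-1)·(-4); (-1)·5 + 2·(-4)) = (14, -13)
w3 = Kw2 = (41, -40)
Kw3 = (122, -121)
w3·Kw3 = 41·122 + (-40)·(-121) = 9842; w3·w3 = 41·41 + (-40)·(-40) = 3281
λ ≈ 9842/3281 = 2.9997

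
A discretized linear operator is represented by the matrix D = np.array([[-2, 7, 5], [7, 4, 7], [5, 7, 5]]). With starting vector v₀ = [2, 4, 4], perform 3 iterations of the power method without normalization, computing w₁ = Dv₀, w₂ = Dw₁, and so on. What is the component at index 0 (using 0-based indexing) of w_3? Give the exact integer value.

w1 = Dv₀ = (44, 58, 58)
w2 = Dw1 = (608, 946, 916)
w3 = Dw2 = (9986, 14452, 14242)
The requested component of w3 is 9986.

9986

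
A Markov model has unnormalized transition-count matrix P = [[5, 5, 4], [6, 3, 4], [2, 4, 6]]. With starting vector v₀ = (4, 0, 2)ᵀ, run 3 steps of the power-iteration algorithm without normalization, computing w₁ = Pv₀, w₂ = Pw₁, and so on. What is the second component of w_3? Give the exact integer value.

4528

w1 = Pv₀ = (5·4 + 5·0 + 4·2; 6·4 + 3·0 + 4·2; 2·4 + 4·0 + 6·2) = (28, 32, 20)
w2 = Pw1 = (5·28 + 5·32 + 4·20; 6·28 + 3·32 + 4·20; 2·28 + 4·32 + 6·20) = (380, 344, 304)
w3 = Pw2 = (4836, 4528, 3960)
The requested component of w3 is 4528.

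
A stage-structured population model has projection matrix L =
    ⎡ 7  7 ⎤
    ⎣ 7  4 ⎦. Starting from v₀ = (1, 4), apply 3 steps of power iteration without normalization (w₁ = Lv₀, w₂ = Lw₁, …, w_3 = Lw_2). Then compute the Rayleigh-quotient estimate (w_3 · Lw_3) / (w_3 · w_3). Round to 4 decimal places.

12.6589

w1 = Lv₀ = (7·1 + 7·4; 7·1 + 4·4) = (35, 23)
w2 = Lw1 = (7·35 + 7·23; 7·35 + 4·23) = (406, 337)
w3 = Lw2 = (5201, 4190)
Lw3 = (65737, 53167)
w3·Lw3 = 5201·65737 + 4190·53167 = 564667867; w3·w3 = 5201·5201 + 4190·4190 = 44606501
λ ≈ 564667867/44606501 = 12.6589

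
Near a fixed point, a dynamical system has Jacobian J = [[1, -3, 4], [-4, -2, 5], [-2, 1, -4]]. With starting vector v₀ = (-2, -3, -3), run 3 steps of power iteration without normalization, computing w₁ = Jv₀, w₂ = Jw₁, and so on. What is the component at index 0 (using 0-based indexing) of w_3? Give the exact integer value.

-383

w1 = Jv₀ = (-5, -1, 13)
w2 = Jw1 = (50, 87, -43)
w3 = Jw2 = (-383, -589, 159)
The requested component of w3 is -383.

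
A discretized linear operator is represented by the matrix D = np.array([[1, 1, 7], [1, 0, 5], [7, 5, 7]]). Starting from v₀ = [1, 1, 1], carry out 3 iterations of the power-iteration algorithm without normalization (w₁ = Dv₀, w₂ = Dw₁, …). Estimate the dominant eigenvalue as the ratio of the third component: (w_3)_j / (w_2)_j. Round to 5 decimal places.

λ ≈ 13.88496

w1 = Dv₀ = (1·1 + 1·1 + 7·1; 1·1 + 0·1 + 5·1; 7·1 + 5·1 + 7·1) = (9, 6, 19)
w2 = Dw1 = (1·9 + 1·6 + 7·19; 1·9 + 0·6 + 5·19; 7·9 + 5·6 + 7·19) = (148, 104, 226)
w3 = Dw2 = (1834, 1278, 3138)
Ratio at component: 3138 / 226 = 13.88496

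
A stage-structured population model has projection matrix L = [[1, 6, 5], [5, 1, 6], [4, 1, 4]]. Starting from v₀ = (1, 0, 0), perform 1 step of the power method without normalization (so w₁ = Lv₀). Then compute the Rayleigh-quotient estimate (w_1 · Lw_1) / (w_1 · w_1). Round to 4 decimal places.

w1 = Lv₀ = (1·1 + 6·0 + 5·0; 5·1 + 1·0 + 6·0; 4·1 + 1·0 + 4·0) = (1, 5, 4)
Lw1 = (51, 34, 25)
w1·Lw1 = 1·51 + 5·34 + 4·25 = 321; w1·w1 = 1·1 + 5·5 + 4·4 = 42
λ ≈ 321/42 = 7.6429

λ ≈ 7.6429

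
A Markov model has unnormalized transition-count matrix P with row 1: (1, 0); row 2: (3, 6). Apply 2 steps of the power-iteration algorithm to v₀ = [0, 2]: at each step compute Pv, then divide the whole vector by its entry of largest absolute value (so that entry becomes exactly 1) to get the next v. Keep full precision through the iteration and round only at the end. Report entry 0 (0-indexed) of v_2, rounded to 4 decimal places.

Pv0 = (0.00000, 12.00000); divide by 12.00000 → v1 = (0.00000, 1.00000)
Pv1 = (0.00000, 6.00000); divide by 6.00000 → v2 = (0.00000, 1.00000)
Requested entry of v2: 0/72 = 0.0000

0.0000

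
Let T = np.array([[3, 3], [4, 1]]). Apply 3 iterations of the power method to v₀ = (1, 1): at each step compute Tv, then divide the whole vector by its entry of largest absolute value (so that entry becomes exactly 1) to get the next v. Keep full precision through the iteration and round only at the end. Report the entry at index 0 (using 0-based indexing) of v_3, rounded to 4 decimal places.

1.0000

Tv0 = (6.00000, 5.00000); divide by 6.00000 → v1 = (1.00000, 0.83333)
Tv1 = (5.50000, 4.83333); divide by 5.50000 → v2 = (1.00000, 0.87879)
Tv2 = (5.63636, 4.87879); divide by 5.63636 → v3 = (1.00000, 0.86559)
Requested entry of v3: 186/186 = 1.0000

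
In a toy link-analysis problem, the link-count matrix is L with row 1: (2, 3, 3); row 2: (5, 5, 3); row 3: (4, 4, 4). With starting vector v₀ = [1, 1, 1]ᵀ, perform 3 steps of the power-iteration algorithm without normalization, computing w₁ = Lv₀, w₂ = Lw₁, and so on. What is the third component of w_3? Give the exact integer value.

w1 = Lv₀ = (8, 13, 12)
w2 = Lw1 = (91, 141, 132)
w3 = Lw2 = (1001, 1556, 1456)
The requested component of w3 is 1456.

1456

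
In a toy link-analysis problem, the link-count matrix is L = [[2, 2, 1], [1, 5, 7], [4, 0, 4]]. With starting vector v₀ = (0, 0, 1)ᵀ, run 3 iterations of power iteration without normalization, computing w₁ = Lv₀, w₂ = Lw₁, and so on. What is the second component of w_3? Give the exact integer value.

w1 = Lv₀ = (2·0 + 2·0 + 1·1; 1·0 + 5·0 + 7·1; 4·0 + 0·0 + 4·1) = (1, 7, 4)
w2 = Lw1 = (2·1 + 2·7 + 1·4; 1·1 + 5·7 + 7·4; 4·1 + 0·7 + 4·4) = (20, 64, 20)
w3 = Lw2 = (188, 480, 160)
The requested component of w3 is 480.

480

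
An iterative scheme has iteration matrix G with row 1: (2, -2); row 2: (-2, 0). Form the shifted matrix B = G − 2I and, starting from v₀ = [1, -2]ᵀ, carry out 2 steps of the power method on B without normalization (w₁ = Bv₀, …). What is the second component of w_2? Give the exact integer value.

B = G − 2I has rows (0, -2); (-2, -2)
w1 = Bv₀ = (0·1 + (-2)·(-2); (-2)·1 + (-2)·(-2)) = (4, 2)
w2 = Bw1 = (0·4 + (-2)·2; (-2)·4 + (-2)·2) = (-4, -12)
Requested component of w2: -12

-12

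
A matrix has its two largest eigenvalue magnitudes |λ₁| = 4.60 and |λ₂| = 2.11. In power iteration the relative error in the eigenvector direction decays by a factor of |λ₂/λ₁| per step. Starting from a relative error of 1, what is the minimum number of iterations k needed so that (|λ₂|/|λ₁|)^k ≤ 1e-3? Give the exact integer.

|λ₂/λ₁| = 2.11/4.60 = 0.45870
Need k ≥ ln(1e-3) / ln(0.45870) = -6.9078 / -0.7794 ≈ 8.863
Smallest integer k satisfying the bound: 9

9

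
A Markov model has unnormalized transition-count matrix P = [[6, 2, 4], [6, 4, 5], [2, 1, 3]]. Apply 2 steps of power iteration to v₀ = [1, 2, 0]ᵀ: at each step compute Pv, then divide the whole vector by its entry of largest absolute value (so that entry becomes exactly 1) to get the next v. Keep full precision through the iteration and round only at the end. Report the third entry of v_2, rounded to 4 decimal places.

0.3382

Pv0 = (10.00000, 14.00000, 4.00000); divide by 14.00000 → v1 = (0.71429, 1.00000, 0.28571)
Pv1 = (7.42857, 9.71429, 3.28571); divide by 9.71429 → v2 = (0.76471, 1.00000, 0.33824)
Requested entry of v2: 46/136 = 0.3382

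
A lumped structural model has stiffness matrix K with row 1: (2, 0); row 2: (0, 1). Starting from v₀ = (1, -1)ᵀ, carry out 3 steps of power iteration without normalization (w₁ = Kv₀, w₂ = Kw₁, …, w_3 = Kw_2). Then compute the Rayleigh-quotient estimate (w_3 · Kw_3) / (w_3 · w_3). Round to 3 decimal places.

w1 = Kv₀ = (2, -1)
w2 = Kw1 = (4, -1)
w3 = Kw2 = (8, -1)
Kw3 = (16, -1)
w3·Kw3 = 8·16 + (-1)·(-1) = 129; w3·w3 = 8·8 + (-1)·(-1) = 65
λ ≈ 129/65 = 1.985

λ ≈ 1.985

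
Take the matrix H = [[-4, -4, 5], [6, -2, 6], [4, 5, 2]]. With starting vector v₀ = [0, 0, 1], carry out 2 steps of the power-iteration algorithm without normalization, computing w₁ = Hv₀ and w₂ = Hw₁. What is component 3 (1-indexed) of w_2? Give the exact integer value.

w1 = Hv₀ = (5, 6, 2)
w2 = Hw1 = (-34, 30, 54)
The requested component of w2 is 54.

54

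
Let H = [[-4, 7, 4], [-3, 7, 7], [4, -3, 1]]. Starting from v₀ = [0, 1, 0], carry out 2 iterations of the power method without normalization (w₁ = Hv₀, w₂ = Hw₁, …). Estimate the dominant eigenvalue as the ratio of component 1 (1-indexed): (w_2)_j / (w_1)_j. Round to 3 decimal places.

1.286

w1 = Hv₀ = ((-4)·0 + 7·1 + 4·0; (-3)·0 + 7·1 + 7·0; 4·0 + (-3)·1 + 1·0) = (7, 7, -3)
w2 = Hw1 = ((-4)·7 + 7·7 + 4·(-3); (-3)·7 + 7·7 + 7·(-3); 4·7 + (-3)·7 + 1·(-3)) = (9, 7, 4)
Ratio at component: 9 / 7 = 1.286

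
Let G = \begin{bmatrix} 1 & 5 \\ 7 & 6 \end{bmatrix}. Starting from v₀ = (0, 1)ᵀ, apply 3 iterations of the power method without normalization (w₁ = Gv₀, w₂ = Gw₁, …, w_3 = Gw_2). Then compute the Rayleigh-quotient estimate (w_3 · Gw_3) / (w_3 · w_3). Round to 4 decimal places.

w1 = Gv₀ = (1·0 + 5·1; 7·0 + 6·1) = (5, 6)
w2 = Gw1 = (1·5 + 5·6; 7·5 + 6·6) = (35, 71)
w3 = Gw2 = (390, 671)
Gw3 = (3745, 6756)
w3·Gw3 = 390·3745 + 671·6756 = 5993826; w3·w3 = 390·390 + 671·671 = 602341
λ ≈ 5993826/602341 = 9.9509

λ ≈ 9.9509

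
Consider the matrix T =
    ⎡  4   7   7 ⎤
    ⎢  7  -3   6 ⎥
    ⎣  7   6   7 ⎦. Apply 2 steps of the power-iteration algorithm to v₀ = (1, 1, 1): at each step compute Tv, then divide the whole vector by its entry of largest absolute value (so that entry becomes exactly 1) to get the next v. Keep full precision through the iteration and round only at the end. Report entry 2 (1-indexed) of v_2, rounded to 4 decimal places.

Tv0 = (18.00000, 10.00000, 20.00000); divide by 20.00000 → v1 = (0.90000, 0.50000, 1.00000)
Tv1 = (14.10000, 10.80000, 16.30000); divide by 16.30000 → v2 = (0.86503, 0.66258, 1.00000)
Requested entry of v2: 216/326 = 0.6626

0.6626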